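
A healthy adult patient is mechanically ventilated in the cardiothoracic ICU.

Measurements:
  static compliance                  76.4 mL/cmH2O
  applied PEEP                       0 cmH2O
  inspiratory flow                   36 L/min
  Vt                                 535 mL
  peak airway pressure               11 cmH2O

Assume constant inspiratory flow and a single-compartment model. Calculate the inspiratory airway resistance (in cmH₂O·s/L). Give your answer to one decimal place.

6.7

Flow: 36 L/min ÷ 60 = 0.6 L/s.
Equation of motion (constant flow): PIP = Vt/C + R·V̇ + PEEP.
R·V̇ = PIP − Vt/C − PEEP = 11 − 535/76.4 − 0 = 11 − 7.003 − 0 = 3.997 cmH2O.
R = 3.997 / 0.6 = 6.662 cmH2O·s/L.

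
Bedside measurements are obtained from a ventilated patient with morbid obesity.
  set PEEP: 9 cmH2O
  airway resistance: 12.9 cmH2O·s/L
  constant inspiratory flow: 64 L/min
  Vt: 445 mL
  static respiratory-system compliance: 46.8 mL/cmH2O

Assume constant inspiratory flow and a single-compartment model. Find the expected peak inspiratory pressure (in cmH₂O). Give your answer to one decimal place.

Flow: 64 L/min ÷ 60 = 1.0667 L/s.
Equation of motion (constant flow): PIP = Vt/C + R·V̇ + PEEP.
PIP = 445/46.8 + 12.9×1.0667 + 9 = 9.509 + 13.76 + 9 = 32.269 cmH2O.

32.3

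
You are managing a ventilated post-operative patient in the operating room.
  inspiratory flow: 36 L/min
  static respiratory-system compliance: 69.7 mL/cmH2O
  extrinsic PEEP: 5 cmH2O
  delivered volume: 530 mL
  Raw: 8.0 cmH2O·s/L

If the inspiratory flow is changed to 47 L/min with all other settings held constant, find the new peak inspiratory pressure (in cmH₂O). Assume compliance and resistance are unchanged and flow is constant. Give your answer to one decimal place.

18.9

Flow: 36 L/min ÷ 60 = 0.6 L/s.
New flow: 47 L/min ÷ 60 = 0.7833 L/s.
PIP = Vt/C + R·V̇ + PEEP (constant-flow equation of motion).
Only the resistive term changes: ΔPIP = R × ΔV̇ = 8.0 × (0.7833 − 0.6) = 8.0 × 0.1833 = 1.466 cmH2O.
Original PIP = 530/69.7 + 8.0×0.6 + 5 = 17.404 cmH2O; new PIP = 17.404 + (1.466) = 18.87 cmH2O.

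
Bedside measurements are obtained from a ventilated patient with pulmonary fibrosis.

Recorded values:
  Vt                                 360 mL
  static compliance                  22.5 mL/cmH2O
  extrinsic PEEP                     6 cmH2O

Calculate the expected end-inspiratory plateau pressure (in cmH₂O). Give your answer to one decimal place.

Pplat = PEEP + Vt / Cstat = 6 + 360 / 22.5 = 6 + 16.0 = 22.0 cmH2O.

22.0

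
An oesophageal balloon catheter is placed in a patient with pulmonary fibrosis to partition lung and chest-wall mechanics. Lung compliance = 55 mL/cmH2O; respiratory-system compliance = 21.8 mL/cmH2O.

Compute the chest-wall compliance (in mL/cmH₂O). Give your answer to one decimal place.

36.1

1/Ccw = 1/Crs − 1/CL.
1/Ccw = 1/21.8 − 1/55 = 0.02769.
Ccw = 36.114 mL/cmH2O.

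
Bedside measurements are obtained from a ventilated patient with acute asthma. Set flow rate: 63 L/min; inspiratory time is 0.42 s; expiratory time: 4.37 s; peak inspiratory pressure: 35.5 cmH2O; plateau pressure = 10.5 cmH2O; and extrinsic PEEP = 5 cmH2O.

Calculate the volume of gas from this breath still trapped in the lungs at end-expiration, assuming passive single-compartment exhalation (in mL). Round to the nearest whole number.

Flow: 63 L/min ÷ 60 = 1.05 L/s.
Vt = flow × Ti = 1.05 L/s × 0.42 s × 1000 mL/L = 441.0 mL.
R = (PIP − Pplat)/V̇ = (35.5 − 10.5) / 1.05 = 25.0/1.05 = 23.81 cmH2O·s/L.
C = Vt/(Pplat − PEEP) = 441.0 / (10.5 − 5) = 441.0/5.5 = 80.182 mL/cmH2O.
τ = R × C = 23.81 × 0.08018 L/cmH2O = 1.909 s.
Fraction remaining = e^(−Te/τ) = e^(−4.37/1.909) = 0.1014.
Trapped volume = 441.0 × 0.1014 = 44.717 mL.

45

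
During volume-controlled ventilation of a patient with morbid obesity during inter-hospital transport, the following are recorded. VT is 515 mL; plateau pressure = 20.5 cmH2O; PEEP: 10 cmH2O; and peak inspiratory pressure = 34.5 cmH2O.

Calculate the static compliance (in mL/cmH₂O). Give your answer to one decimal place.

Cstat = Vt / (Pplat − PEEP) = 515 / (20.5 − 10) = 515 / 10.5 = 49.048 mL/cmH2O.

49.0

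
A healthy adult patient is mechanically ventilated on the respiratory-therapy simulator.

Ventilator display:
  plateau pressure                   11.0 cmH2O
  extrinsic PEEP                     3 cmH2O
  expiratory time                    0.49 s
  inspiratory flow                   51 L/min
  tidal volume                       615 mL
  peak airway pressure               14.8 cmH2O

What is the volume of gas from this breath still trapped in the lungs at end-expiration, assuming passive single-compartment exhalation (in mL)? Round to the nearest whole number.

Flow: 51 L/min ÷ 60 = 0.85 L/s.
R = (PIP − Pplat)/V̇ = (14.8 − 11.0) / 0.85 = 3.8/0.85 = 4.471 cmH2O·s/L.
C = Vt/(Pplat − PEEP) = 615.0 / (11.0 − 3) = 615.0/8.0 = 76.875 mL/cmH2O.
τ = R × C = 4.471 × 0.07688 L/cmH2O = 0.3437 s.
Fraction remaining = e^(−Te/τ) = e^(−0.49/0.3437) = 0.2403.
Trapped volume = 615.0 × 0.2403 = 147.78 mL.

148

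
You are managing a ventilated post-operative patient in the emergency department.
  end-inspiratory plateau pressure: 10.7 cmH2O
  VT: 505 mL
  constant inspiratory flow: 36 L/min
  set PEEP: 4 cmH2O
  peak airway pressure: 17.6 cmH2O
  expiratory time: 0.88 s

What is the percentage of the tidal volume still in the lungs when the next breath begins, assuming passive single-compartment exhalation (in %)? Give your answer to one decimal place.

36.2

Flow: 36 L/min ÷ 60 = 0.6 L/s.
R = (PIP − Pplat)/V̇ = (17.6 − 10.7) / 0.6 = 6.9/0.6 = 11.5 cmH2O·s/L.
C = Vt/(Pplat − PEEP) = 505.0 / (10.7 − 4) = 505.0/6.7 = 75.373 mL/cmH2O.
τ = R × C = 11.5 × 0.07537 L/cmH2O = 0.8668 s.
Fraction remaining at end-expiration = e^(−Te/τ) = e^(−0.88/0.8668) = 0.3623 → 36.23%.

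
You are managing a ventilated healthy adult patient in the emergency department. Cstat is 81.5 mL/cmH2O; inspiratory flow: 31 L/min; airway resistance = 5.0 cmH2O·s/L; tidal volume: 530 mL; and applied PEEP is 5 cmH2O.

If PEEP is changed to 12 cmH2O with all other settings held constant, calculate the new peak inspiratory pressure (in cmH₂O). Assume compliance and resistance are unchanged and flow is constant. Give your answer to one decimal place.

Flow: 31 L/min ÷ 60 = 0.5167 L/s.
PIP = Vt/C + R·V̇ + PEEP (constant-flow equation of motion).
Only the baseline term changes: ΔPIP = ΔPEEP = 12 − 5 = 7.0 cmH2O.
Original PIP = 530/81.5 + 5.0×0.5167 + 5 = 14.087 cmH2O; new PIP = 14.087 + (7.0) = 21.087 cmH2O.

21.1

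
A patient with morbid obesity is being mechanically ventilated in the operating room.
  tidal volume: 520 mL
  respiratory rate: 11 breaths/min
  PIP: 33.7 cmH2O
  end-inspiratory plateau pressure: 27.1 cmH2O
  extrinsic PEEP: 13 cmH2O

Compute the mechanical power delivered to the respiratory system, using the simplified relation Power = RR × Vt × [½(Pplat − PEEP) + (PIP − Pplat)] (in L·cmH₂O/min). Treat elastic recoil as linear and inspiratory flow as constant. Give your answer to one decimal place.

78.1

Per-breath work = Vt × [½(Pplat−PEEP) + (PIP−Pplat)] = 0.520 × [0.5×14.1 + 6.6] = 0.520 × 13.65 = 7.098 L·cmH2O.
Power = 11 × 7.098 = 78.078 L·cmH2O/min.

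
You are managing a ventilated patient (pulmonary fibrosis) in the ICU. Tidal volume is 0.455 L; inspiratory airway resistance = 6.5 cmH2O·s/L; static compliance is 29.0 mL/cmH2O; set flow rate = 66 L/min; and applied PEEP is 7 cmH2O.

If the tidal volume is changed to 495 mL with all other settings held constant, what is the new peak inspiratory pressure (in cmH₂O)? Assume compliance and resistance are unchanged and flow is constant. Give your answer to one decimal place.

31.2

Flow: 66 L/min ÷ 60 = 1.1 L/s.
PIP = Vt/C + R·V̇ + PEEP (constant-flow equation of motion).
Only the elastic term changes: ΔPIP = ΔVt / C = (495 − 455) / 29.0 = 1.379 cmH2O.
Original PIP = 455/29.0 + 6.5×1.1 + 7 = 29.84 cmH2O; new PIP = 29.84 + (1.379) = 31.219 cmH2O.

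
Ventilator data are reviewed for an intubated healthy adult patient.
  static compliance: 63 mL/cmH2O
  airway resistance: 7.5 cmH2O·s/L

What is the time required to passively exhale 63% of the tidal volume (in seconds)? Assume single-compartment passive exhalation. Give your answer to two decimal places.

0.47

τ = R × C = 7.5 × 63 mL/cmH2O = 7.5 × 0.063 L/cmH2O = 0.4725 s.
Exhaled fraction f = 1 − e^(−t/τ) → t = −τ·ln(1 − f) = −0.4725·ln(0.37) = 0.4698 s.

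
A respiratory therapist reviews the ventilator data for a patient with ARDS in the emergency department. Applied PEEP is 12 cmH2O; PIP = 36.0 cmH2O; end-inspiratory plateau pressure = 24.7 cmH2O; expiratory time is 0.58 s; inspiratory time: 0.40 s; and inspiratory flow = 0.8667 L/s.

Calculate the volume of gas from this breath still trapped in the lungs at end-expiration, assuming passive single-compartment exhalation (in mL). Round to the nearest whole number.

68

Vt = flow × Ti = 0.8667 L/s × 0.40 s × 1000 mL/L = 346.68 mL.
R = (PIP − Pplat)/V̇ = (36.0 − 24.7) / 0.8667 = 11.3/0.8667 = 13.038 cmH2O·s/L.
C = Vt/(Pplat − PEEP) = 346.68 / (24.7 − 12) = 346.68/12.7 = 27.298 mL/cmH2O.
τ = R × C = 13.038 × 0.0273 L/cmH2O = 0.3559 s.
Fraction remaining = e^(−Te/τ) = e^(−0.58/0.3559) = 0.196.
Trapped volume = 346.68 × 0.196 = 67.949 mL.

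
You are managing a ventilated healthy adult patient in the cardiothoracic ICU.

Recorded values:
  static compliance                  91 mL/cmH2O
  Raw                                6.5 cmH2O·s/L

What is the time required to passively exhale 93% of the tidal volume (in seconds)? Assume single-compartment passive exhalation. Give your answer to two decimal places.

1.57

τ = R × C = 6.5 × 91 mL/cmH2O = 6.5 × 0.091 L/cmH2O = 0.5915 s.
Exhaled fraction f = 1 − e^(−t/τ) → t = −τ·ln(1 − f) = −0.5915·ln(0.07) = 1.573 s.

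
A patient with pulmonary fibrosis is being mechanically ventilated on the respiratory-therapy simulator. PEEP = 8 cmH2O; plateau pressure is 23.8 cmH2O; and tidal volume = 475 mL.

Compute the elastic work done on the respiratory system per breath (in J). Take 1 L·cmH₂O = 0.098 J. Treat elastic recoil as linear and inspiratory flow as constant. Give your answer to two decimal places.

Elastic work ≈ ½ × (Pplat − PEEP) × Vt = 0.5 × (23.8 − 8) × 0.475 L = 0.5 × 15.8 × 0.475 = 3.753 L·cmH2O.
× 0.098 J/(L·cmH2O) → 0.3678 J.

0.37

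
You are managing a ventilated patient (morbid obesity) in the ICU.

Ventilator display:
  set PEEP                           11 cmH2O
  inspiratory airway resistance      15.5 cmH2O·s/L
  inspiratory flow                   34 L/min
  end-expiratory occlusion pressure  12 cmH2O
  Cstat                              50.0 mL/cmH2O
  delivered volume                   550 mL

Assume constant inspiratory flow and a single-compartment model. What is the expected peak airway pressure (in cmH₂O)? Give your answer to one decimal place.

Flow: 34 L/min ÷ 60 = 0.5667 L/s.
Total PEEP = 12 cmH2O (set 11 + intrinsic 1); this is the baseline alveolar pressure.
Equation of motion (constant flow): PIP = Vt/C + R·V̇ + PEEP.
PIP = 550/50.0 + 15.5×0.5667 + 12 = 11.0 + 8.784 + 12 = 31.784 cmH2O.

31.8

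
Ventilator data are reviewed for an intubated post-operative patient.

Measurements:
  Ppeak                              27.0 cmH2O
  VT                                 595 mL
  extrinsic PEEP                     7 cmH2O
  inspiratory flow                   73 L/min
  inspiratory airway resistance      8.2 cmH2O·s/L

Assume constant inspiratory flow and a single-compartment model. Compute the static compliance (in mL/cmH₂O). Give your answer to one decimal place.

59.4

Flow: 73 L/min ÷ 60 = 1.2167 L/s.
Equation of motion (constant flow): PIP = Vt/C + R·V̇ + PEEP.
Vt/C = PIP − R·V̇ − PEEP = 27.0 − 8.2×1.2167 − 7 = 27.0 − 9.977 − 7 = 10.023 cmH2O.
C = Vt / 10.023 = 595 / 10.023 = 59.363 mL/cmH2O.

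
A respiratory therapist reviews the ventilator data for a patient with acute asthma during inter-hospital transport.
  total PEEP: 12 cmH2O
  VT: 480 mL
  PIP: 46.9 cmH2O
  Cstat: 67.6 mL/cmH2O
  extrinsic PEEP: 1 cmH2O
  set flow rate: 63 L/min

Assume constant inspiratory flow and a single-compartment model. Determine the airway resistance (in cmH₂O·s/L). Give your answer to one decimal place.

26.5

Flow: 63 L/min ÷ 60 = 1.05 L/s.
Total PEEP = 12 cmH2O (set 1 + intrinsic 11); this is the baseline alveolar pressure.
Equation of motion (constant flow): PIP = Vt/C + R·V̇ + PEEP.
R·V̇ = PIP − Vt/C − PEEP = 46.9 − 480/67.6 − 12 = 46.9 − 7.101 − 12 = 27.799 cmH2O.
R = 27.799 / 1.05 = 26.475 cmH2O·s/L.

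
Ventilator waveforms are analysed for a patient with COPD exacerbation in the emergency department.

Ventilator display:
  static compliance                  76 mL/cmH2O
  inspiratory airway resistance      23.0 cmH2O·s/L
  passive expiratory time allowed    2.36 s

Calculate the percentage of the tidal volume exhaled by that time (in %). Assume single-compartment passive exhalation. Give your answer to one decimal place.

74.1

τ = R × C = 23.0 × 76 mL/cmH2O = 23.0 × 0.076 L/cmH2O = 1.748 s.
Passive exhalation: V(t)/V₀ = e^(−t/τ) = e^(−2.36/1.748) = 0.2592.
Fraction exhaled = 1 − 0.2592 = 0.7408 → 74.08%.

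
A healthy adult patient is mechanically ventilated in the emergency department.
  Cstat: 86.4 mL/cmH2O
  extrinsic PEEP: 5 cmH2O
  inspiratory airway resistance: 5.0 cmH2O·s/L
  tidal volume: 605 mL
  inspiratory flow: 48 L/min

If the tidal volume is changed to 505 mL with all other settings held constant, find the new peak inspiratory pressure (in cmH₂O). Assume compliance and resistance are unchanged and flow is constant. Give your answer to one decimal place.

Flow: 48 L/min ÷ 60 = 0.8 L/s.
PIP = Vt/C + R·V̇ + PEEP (constant-flow equation of motion).
Only the elastic term changes: ΔPIP = ΔVt / C = (505 − 605) / 86.4 = -1.157 cmH2O.
Original PIP = 605/86.4 + 5.0×0.8 + 5 = 16.002 cmH2O; new PIP = 16.002 + (-1.157) = 14.845 cmH2O.

14.8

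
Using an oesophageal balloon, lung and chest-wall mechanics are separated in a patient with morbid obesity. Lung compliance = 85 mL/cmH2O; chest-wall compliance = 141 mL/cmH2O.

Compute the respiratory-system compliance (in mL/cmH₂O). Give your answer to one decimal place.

53.0

Lung and chest wall are elastances in series: 1/Crs = 1/CL + 1/Ccw.
1/Crs = 1/85 + 1/141 = 0.01886.
Crs = 53.022 mL/cmH2O.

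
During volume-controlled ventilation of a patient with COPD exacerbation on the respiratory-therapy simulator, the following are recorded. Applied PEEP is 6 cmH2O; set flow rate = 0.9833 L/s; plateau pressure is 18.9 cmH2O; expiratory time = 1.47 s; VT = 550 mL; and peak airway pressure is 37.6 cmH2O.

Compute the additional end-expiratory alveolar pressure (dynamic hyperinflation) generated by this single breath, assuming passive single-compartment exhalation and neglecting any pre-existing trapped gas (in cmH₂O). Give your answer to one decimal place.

2.1

R = (PIP − Pplat)/V̇ = (37.6 − 18.9) / 0.9833 = 18.7/0.9833 = 19.018 cmH2O·s/L.
C = Vt/(Pplat − PEEP) = 550.0 / (18.9 − 6) = 550.0/12.9 = 42.636 mL/cmH2O.
τ = R × C = 19.018 × 0.04264 L/cmH2O = 0.8109 s.
Fraction remaining = e^(−Te/τ) = e^(−1.47/0.8109) = 0.1632; trapped volume = 550.0 × 0.1632 = 89.76 mL.
Additional alveolar pressure from trapping ≈ V_trapped / C = 89.76 / 42.636 = 2.105 cmH2O.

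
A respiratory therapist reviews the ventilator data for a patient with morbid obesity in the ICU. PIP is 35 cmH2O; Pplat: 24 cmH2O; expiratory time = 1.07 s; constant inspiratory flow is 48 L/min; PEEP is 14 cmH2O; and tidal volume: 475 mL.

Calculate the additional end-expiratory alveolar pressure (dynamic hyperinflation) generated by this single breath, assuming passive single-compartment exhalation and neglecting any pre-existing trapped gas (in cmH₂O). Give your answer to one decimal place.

Flow: 48 L/min ÷ 60 = 0.8 L/s.
R = (PIP − Pplat)/V̇ = (35 − 24) / 0.8 = 11.0/0.8 = 13.75 cmH2O·s/L.
C = Vt/(Pplat − PEEP) = 475.0 / (24 − 14) = 475.0/10.0 = 47.5 mL/cmH2O.
τ = R × C = 13.75 × 0.0475 L/cmH2O = 0.6531 s.
Fraction remaining = e^(−Te/τ) = e^(−1.07/0.6531) = 0.1943; trapped volume = 475.0 × 0.1943 = 92.293 mL.
Additional alveolar pressure from trapping ≈ V_trapped / C = 92.293 / 47.5 = 1.943 cmH2O.

1.9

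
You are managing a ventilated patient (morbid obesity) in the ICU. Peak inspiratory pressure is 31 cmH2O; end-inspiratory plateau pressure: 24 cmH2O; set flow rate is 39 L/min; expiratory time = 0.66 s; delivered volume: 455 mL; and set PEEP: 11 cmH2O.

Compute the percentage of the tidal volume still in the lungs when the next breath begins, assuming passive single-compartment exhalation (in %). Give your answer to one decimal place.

17.4

Flow: 39 L/min ÷ 60 = 0.65 L/s.
R = (PIP − Pplat)/V̇ = (31 − 24) / 0.65 = 7.0/0.65 = 10.769 cmH2O·s/L.
C = Vt/(Pplat − PEEP) = 455.0 / (24 − 11) = 455.0/13.0 = 35.0 mL/cmH2O.
τ = R × C = 10.769 × 0.035 L/cmH2O = 0.3769 s.
Fraction remaining at end-expiration = e^(−Te/τ) = e^(−0.66/0.3769) = 0.1736 → 17.36%.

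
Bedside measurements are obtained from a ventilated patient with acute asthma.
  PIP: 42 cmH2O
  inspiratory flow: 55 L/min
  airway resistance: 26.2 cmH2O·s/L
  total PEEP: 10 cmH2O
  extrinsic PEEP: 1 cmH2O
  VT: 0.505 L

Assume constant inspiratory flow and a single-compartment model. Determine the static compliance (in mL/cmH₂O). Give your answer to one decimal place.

Flow: 55 L/min ÷ 60 = 0.9167 L/s.
Total PEEP = 10 cmH2O (set 1 + intrinsic 9); this is the baseline alveolar pressure.
Equation of motion (constant flow): PIP = Vt/C + R·V̇ + PEEP.
Vt/C = PIP − R·V̇ − PEEP = 42 − 26.2×0.9167 − 10 = 42 − 24.018 − 10 = 7.982 cmH2O.
C = Vt / 7.982 = 505 / 7.982 = 63.267 mL/cmH2O.

63.3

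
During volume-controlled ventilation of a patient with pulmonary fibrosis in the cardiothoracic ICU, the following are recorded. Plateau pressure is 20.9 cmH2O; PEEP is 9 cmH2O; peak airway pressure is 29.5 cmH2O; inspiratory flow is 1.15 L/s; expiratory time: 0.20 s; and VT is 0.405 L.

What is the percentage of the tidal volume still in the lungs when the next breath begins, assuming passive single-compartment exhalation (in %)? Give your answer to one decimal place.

R = (PIP − Pplat)/V̇ = (29.5 − 20.9) / 1.15 = 8.6/1.15 = 7.478 cmH2O·s/L.
C = Vt/(Pplat − PEEP) = 405.0 / (20.9 − 9) = 405.0/11.9 = 34.034 mL/cmH2O.
τ = R × C = 7.478 × 0.03403 L/cmH2O = 0.2545 s.
Fraction remaining at end-expiration = e^(−Te/τ) = e^(−0.20/0.2545) = 0.4557 → 45.57%.

45.6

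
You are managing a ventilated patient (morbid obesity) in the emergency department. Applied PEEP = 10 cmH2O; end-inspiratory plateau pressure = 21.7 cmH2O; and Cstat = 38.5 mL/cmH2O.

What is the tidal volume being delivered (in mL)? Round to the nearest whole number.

450

Vt = Cstat × (Pplat − PEEP) = 38.5 × (21.7 − 10) = 38.5 × 11.7 = 450.45 mL.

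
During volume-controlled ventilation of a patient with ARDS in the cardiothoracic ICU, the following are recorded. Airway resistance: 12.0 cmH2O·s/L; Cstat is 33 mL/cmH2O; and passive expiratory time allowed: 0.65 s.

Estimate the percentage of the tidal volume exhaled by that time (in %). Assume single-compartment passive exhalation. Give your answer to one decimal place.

τ = R × C = 12.0 × 33 mL/cmH2O = 12.0 × 0.033 L/cmH2O = 0.396 s.
Passive exhalation: V(t)/V₀ = e^(−t/τ) = e^(−0.65/0.396) = 0.1937.
Fraction exhaled = 1 − 0.1937 = 0.8063 → 80.63%.

80.6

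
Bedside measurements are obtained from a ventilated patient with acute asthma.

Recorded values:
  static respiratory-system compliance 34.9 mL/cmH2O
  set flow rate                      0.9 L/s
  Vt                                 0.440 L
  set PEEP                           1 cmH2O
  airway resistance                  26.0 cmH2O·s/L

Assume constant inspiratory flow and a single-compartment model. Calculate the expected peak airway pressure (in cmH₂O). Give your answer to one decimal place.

37.0

Equation of motion (constant flow): PIP = Vt/C + R·V̇ + PEEP.
PIP = 440/34.9 + 26.0×0.9 + 1 = 12.607 + 23.4 + 1 = 37.007 cmH2O.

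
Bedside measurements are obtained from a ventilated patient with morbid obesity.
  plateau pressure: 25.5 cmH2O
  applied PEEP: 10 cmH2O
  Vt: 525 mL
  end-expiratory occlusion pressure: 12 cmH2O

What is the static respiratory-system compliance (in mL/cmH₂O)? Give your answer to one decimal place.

End-expiratory occlusion gives total PEEP = 12 cmH2O (intrinsic PEEP = 12 − 10 = 2). Use total PEEP for the elastic gradient.
Cstat = Vt / (Pplat − PEEPtotal) = 525 / (25.5 − 12) = 525 / 13.5 = 38.889 mL/cmH2O.

38.9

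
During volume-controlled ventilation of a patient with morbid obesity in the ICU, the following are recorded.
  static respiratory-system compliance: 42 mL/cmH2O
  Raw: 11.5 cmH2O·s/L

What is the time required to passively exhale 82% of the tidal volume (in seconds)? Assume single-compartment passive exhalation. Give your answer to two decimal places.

0.83

τ = R × C = 11.5 × 42 mL/cmH2O = 11.5 × 0.042 L/cmH2O = 0.483 s.
Exhaled fraction f = 1 − e^(−t/τ) → t = −τ·ln(1 − f) = −0.483·ln(0.18) = 0.8282 s.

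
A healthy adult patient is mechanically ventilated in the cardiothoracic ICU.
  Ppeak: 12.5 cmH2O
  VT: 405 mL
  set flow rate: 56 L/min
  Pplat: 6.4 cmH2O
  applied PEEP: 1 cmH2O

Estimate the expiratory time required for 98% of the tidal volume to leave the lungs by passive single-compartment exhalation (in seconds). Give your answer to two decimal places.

1.92

Flow: 56 L/min ÷ 60 = 0.9333 L/s.
R = (PIP − Pplat)/V̇ = (12.5 − 6.4) / 0.9333 = 6.1/0.9333 = 6.536 cmH2O·s/L.
C = Vt/(Pplat − PEEP) = 405.0 / (6.4 − 1) = 405.0/5.4 = 75.0 mL/cmH2O.
τ = R × C = 6.536 × 0.075 L/cmH2O = 0.4902 s.
t = −τ·ln(1 − 0.98) = −0.4902·ln(0.02) = 1.918 s.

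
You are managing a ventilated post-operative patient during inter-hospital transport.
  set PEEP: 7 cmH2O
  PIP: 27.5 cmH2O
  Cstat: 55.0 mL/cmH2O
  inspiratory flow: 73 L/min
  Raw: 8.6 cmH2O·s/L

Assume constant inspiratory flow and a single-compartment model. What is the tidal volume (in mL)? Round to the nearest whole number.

552

Flow: 73 L/min ÷ 60 = 1.2167 L/s.
Equation of motion (constant flow): PIP = Vt/C + R·V̇ + PEEP.
Vt/C = PIP − R·V̇ − PEEP = 27.5 − 10.464 − 7 = 10.036 cmH2O.
Vt = C × 10.036 = 55.0 × 10.036 = 551.98 mL.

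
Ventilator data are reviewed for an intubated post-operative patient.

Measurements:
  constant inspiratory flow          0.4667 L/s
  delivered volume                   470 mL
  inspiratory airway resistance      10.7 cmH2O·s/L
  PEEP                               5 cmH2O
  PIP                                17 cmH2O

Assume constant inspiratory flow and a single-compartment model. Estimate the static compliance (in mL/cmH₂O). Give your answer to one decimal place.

Equation of motion (constant flow): PIP = Vt/C + R·V̇ + PEEP.
Vt/C = PIP − R·V̇ − PEEP = 17 − 10.7×0.4667 − 5 = 17 − 4.994 − 5 = 7.006 cmH2O.
C = Vt / 7.006 = 470 / 7.006 = 67.085 mL/cmH2O.

67.1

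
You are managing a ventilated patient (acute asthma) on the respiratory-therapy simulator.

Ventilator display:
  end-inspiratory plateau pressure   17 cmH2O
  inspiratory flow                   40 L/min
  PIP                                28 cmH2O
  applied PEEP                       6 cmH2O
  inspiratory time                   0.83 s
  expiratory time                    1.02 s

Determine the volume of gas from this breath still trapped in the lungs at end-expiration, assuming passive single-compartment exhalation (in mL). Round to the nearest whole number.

Flow: 40 L/min ÷ 60 = 0.6667 L/s.
Vt = flow × Ti = 0.6667 L/s × 0.83 s × 1000 mL/L = 553.36 mL.
R = (PIP − Pplat)/V̇ = (28 − 17) / 0.6667 = 11.0/0.6667 = 16.499 cmH2O·s/L.
C = Vt/(Pplat − PEEP) = 553.36 / (17 − 6) = 553.36/11.0 = 50.305 mL/cmH2O.
τ = R × C = 16.499 × 0.05031 L/cmH2O = 0.8301 s.
Fraction remaining = e^(−Te/τ) = e^(−1.02/0.8301) = 0.2927.
Trapped volume = 553.36 × 0.2927 = 161.97 mL.

162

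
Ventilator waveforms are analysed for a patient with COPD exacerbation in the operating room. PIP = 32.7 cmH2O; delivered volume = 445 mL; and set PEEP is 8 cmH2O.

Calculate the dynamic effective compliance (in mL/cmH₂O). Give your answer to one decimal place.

Dynamic compliance = Vt / (PIP − PEEP) = 445 / (32.7 − 8) = 445 / 24.7 = 18.016 mL/cmH2O.

18.0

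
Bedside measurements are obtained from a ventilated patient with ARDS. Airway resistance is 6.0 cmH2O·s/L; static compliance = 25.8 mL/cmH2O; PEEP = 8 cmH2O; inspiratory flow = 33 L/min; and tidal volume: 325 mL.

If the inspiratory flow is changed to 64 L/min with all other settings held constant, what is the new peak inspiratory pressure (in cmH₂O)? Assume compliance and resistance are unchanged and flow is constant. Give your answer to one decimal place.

Flow: 33 L/min ÷ 60 = 0.55 L/s.
New flow: 64 L/min ÷ 60 = 1.0667 L/s.
PIP = Vt/C + R·V̇ + PEEP (constant-flow equation of motion).
Only the resistive term changes: ΔPIP = R × ΔV̇ = 6.0 × (1.0667 − 0.55) = 6.0 × 0.5167 = 3.1 cmH2O.
Original PIP = 325/25.8 + 6.0×0.55 + 8 = 23.897 cmH2O; new PIP = 23.897 + (3.1) = 26.997 cmH2O.

27.0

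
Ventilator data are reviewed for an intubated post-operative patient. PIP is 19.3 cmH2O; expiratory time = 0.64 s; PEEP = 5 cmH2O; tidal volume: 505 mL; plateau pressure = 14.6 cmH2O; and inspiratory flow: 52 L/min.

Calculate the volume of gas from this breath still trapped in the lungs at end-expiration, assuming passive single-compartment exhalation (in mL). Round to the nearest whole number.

54

Flow: 52 L/min ÷ 60 = 0.8667 L/s.
R = (PIP − Pplat)/V̇ = (19.3 − 14.6) / 0.8667 = 4.7/0.8667 = 5.423 cmH2O·s/L.
C = Vt/(Pplat − PEEP) = 505.0 / (14.6 − 5) = 505.0/9.6 = 52.604 mL/cmH2O.
τ = R × C = 5.423 × 0.0526 L/cmH2O = 0.2852 s.
Fraction remaining = e^(−Te/τ) = e^(−0.64/0.2852) = 0.106.
Trapped volume = 505.0 × 0.106 = 53.53 mL.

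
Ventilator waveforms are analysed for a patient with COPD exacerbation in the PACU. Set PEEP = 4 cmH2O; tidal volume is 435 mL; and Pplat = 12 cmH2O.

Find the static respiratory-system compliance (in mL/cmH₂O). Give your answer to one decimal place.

54.4

Cstat = Vt / (Pplat − PEEP) = 435 / (12 − 4) = 435 / 8.0 = 54.375 mL/cmH2O.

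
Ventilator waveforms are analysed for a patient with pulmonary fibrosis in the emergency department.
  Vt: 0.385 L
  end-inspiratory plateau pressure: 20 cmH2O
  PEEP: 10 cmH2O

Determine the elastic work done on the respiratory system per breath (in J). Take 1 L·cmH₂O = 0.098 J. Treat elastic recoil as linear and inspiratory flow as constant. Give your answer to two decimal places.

Elastic work ≈ ½ × (Pplat − PEEP) × Vt = 0.5 × (20 − 10) × 0.385 L = 0.5 × 10.0 × 0.385 = 1.925 L·cmH2O.
× 0.098 J/(L·cmH2O) → 0.1887 J.

0.19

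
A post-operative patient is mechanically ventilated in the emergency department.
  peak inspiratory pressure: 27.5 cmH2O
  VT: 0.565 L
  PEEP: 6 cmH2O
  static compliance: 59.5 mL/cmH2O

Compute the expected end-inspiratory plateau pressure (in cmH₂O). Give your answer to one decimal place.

15.5

Pplat = PEEP + Vt / Cstat = 6 + 565 / 59.5 = 6 + 9.496 = 15.496 cmH2O.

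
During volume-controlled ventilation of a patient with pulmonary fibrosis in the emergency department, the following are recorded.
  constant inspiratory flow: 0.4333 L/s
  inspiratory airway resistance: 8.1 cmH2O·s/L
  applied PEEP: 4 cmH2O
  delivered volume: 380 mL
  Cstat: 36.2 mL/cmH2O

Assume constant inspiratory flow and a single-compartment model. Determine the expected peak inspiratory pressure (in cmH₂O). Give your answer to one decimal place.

18.0

Equation of motion (constant flow): PIP = Vt/C + R·V̇ + PEEP.
PIP = 380/36.2 + 8.1×0.4333 + 4 = 10.497 + 3.51 + 4 = 18.007 cmH2O.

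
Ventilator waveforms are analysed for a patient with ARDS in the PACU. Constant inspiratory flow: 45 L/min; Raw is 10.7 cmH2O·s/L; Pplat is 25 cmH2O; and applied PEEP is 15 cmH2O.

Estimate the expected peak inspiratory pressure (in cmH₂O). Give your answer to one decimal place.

33.0

Flow: 45 L/min ÷ 60 = 0.75 L/s.
PIP = Pplat + Raw × flow = 25 + 10.7 × 0.75 = 25 + 8.025 = 33.025 cmH2O.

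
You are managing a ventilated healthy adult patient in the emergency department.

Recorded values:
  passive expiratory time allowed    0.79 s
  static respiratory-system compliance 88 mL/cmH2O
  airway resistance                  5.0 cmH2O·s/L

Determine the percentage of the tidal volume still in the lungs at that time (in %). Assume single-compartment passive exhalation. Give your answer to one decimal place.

τ = R × C = 5.0 × 88 mL/cmH2O = 5.0 × 0.088 L/cmH2O = 0.44 s.
Passive exhalation: V(t)/V₀ = e^(−t/τ) = e^(−0.79/0.44) = 0.1661.
Fraction remaining = 0.1661 → 16.61%.

16.6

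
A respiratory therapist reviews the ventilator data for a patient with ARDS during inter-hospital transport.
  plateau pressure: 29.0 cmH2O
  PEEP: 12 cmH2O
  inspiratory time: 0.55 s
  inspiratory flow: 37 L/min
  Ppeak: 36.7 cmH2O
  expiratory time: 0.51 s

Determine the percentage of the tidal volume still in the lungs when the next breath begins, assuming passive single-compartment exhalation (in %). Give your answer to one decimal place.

12.9

Flow: 37 L/min ÷ 60 = 0.6167 L/s.
Vt = flow × Ti = 0.6167 L/s × 0.55 s × 1000 mL/L = 339.19 mL.
R = (PIP − Pplat)/V̇ = (36.7 − 29.0) / 0.6167 = 7.7/0.6167 = 12.486 cmH2O·s/L.
C = Vt/(Pplat − PEEP) = 339.19 / (29.0 − 12) = 339.19/17.0 = 19.952 mL/cmH2O.
τ = R × C = 12.486 × 0.01995 L/cmH2O = 0.2491 s.
Fraction remaining at end-expiration = e^(−Te/τ) = e^(−0.51/0.2491) = 0.1291 → 12.91%.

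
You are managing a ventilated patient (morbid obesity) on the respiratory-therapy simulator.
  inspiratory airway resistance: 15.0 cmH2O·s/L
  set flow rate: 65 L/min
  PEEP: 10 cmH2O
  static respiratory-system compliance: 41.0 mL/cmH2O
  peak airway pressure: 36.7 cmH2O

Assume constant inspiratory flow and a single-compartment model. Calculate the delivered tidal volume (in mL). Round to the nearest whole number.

Flow: 65 L/min ÷ 60 = 1.0833 L/s.
Equation of motion (constant flow): PIP = Vt/C + R·V̇ + PEEP.
Vt/C = PIP − R·V̇ − PEEP = 36.7 − 16.25 − 10 = 10.45 cmH2O.
Vt = C × 10.45 = 41.0 × 10.45 = 428.45 mL.

428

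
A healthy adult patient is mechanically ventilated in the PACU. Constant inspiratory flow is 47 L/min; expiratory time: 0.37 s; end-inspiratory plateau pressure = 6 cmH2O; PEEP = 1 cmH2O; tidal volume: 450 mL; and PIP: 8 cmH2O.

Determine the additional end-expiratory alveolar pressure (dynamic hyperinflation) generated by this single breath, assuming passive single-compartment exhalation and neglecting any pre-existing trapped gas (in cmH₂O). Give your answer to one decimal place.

1.0

Flow: 47 L/min ÷ 60 = 0.7833 L/s.
R = (PIP − Pplat)/V̇ = (8 − 6) / 0.7833 = 2.0/0.7833 = 2.553 cmH2O·s/L.
C = Vt/(Pplat − PEEP) = 450.0 / (6 − 1) = 450.0/5.0 = 90.0 mL/cmH2O.
τ = R × C = 2.553 × 0.09 L/cmH2O = 0.2298 s.
Fraction remaining = e^(−Te/τ) = e^(−0.37/0.2298) = 0.1999; trapped volume = 450.0 × 0.1999 = 89.955 mL.
Additional alveolar pressure from trapping ≈ V_trapped / C = 89.955 / 90.0 = 0.9995 cmH2O.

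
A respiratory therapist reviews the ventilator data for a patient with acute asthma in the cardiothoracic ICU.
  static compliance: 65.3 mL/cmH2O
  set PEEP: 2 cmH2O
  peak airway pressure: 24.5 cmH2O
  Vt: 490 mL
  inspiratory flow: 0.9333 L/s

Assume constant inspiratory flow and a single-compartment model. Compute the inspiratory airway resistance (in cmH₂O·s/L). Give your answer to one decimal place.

16.1

Equation of motion (constant flow): PIP = Vt/C + R·V̇ + PEEP.
R·V̇ = PIP − Vt/C − PEEP = 24.5 − 490/65.3 − 2 = 24.5 − 7.504 − 2 = 14.996 cmH2O.
R = 14.996 / 0.9333 = 16.068 cmH2O·s/L.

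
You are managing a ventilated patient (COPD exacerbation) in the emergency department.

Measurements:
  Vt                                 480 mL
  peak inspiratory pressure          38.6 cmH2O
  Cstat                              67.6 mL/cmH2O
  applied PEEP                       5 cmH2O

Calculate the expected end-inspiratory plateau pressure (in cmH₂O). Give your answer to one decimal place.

12.1

Pplat = PEEP + Vt / Cstat = 5 + 480 / 67.6 = 5 + 7.101 = 12.101 cmH2O.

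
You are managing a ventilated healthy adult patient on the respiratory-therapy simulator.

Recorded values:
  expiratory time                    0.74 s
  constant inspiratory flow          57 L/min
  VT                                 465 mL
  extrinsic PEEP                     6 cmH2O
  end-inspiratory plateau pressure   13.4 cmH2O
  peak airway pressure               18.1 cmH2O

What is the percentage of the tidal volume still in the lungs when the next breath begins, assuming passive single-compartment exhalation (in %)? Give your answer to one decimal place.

Flow: 57 L/min ÷ 60 = 0.95 L/s.
R = (PIP − Pplat)/V̇ = (18.1 − 13.4) / 0.95 = 4.7/0.95 = 4.947 cmH2O·s/L.
C = Vt/(Pplat − PEEP) = 465.0 / (13.4 − 6) = 465.0/7.4 = 62.838 mL/cmH2O.
τ = R × C = 4.947 × 0.06284 L/cmH2O = 0.3109 s.
Fraction remaining at end-expiration = e^(−Te/τ) = e^(−0.74/0.3109) = 0.09253 → 9.253%.

9.3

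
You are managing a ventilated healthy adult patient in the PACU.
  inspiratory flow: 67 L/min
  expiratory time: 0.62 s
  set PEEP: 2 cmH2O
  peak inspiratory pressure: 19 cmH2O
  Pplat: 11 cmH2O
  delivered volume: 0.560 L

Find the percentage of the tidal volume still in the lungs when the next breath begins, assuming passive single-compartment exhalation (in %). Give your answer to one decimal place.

24.9

Flow: 67 L/min ÷ 60 = 1.1167 L/s.
R = (PIP − Pplat)/V̇ = (19 − 11) / 1.1167 = 8.0/1.1167 = 7.164 cmH2O·s/L.
C = Vt/(Pplat − PEEP) = 560.0 / (11 − 2) = 560.0/9.0 = 62.222 mL/cmH2O.
τ = R × C = 7.164 × 0.06222 L/cmH2O = 0.4457 s.
Fraction remaining at end-expiration = e^(−Te/τ) = e^(−0.62/0.4457) = 0.2488 → 24.88%.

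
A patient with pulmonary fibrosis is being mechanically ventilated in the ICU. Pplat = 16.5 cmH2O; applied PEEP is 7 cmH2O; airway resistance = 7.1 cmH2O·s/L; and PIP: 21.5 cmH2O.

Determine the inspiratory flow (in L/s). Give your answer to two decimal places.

flow = (PIP − Pplat) / Raw = 5.0 / 7.1 = 0.7042 L/s.

0.70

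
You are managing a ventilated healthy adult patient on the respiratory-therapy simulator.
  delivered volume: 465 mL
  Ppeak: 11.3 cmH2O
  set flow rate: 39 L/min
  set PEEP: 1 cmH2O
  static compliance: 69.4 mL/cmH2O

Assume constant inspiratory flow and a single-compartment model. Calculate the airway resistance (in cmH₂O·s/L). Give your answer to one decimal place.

5.5

Flow: 39 L/min ÷ 60 = 0.65 L/s.
Equation of motion (constant flow): PIP = Vt/C + R·V̇ + PEEP.
R·V̇ = PIP − Vt/C − PEEP = 11.3 − 465/69.4 − 1 = 11.3 − 6.7 − 1 = 3.6 cmH2O.
R = 3.6 / 0.65 = 5.538 cmH2O·s/L.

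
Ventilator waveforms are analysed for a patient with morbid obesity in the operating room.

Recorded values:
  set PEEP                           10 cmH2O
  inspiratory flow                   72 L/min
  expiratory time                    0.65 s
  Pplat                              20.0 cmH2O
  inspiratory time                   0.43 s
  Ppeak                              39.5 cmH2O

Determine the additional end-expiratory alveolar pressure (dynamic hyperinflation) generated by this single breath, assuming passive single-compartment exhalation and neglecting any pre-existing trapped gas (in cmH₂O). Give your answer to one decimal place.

Flow: 72 L/min ÷ 60 = 1.2 L/s.
Vt = flow × Ti = 1.2 L/s × 0.43 s × 1000 mL/L = 516.0 mL.
R = (PIP − Pplat)/V̇ = (39.5 − 20.0) / 1.2 = 19.5/1.2 = 16.25 cmH2O·s/L.
C = Vt/(Pplat − PEEP) = 516.0 / (20.0 − 10) = 516.0/10.0 = 51.6 mL/cmH2O.
τ = R × C = 16.25 × 0.0516 L/cmH2O = 0.8385 s.
Fraction remaining = e^(−Te/τ) = e^(−0.65/0.8385) = 0.4606; trapped volume = 516.0 × 0.4606 = 237.67 mL.
Additional alveolar pressure from trapping ≈ V_trapped / C = 237.67 / 51.6 = 4.606 cmH2O.

4.6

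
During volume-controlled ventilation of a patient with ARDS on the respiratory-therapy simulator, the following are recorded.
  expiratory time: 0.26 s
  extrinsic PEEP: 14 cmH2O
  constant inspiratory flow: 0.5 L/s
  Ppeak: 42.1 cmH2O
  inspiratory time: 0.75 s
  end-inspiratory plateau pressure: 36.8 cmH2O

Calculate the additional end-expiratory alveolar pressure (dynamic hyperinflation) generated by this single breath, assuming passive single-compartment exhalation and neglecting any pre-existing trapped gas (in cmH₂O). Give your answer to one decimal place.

5.1

Vt = flow × Ti = 0.5 L/s × 0.75 s × 1000 mL/L = 375.0 mL.
R = (PIP − Pplat)/V̇ = (42.1 − 36.8) / 0.5 = 5.3/0.5 = 10.6 cmH2O·s/L.
C = Vt/(Pplat − PEEP) = 375.0 / (36.8 − 14) = 375.0/22.8 = 16.447 mL/cmH2O.
τ = R × C = 10.6 × 0.01645 L/cmH2O = 0.1744 s.
Fraction remaining = e^(−Te/τ) = e^(−0.26/0.1744) = 0.2252; trapped volume = 375.0 × 0.2252 = 84.45 mL.
Additional alveolar pressure from trapping ≈ V_trapped / C = 84.45 / 16.447 = 5.135 cmH2O.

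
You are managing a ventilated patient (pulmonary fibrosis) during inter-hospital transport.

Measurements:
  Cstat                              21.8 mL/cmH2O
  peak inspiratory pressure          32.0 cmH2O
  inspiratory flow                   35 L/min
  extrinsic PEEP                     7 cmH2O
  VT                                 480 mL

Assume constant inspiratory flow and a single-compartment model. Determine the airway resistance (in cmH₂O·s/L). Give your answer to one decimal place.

5.1

Flow: 35 L/min ÷ 60 = 0.5833 L/s.
Equation of motion (constant flow): PIP = Vt/C + R·V̇ + PEEP.
R·V̇ = PIP − Vt/C − PEEP = 32.0 − 480/21.8 − 7 = 32.0 − 22.018 − 7 = 2.982 cmH2O.
R = 2.982 / 0.5833 = 5.112 cmH2O·s/L.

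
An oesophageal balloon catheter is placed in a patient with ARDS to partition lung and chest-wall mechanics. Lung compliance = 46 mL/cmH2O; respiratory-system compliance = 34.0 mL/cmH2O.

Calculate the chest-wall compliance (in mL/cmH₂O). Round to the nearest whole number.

130

1/Ccw = 1/Crs − 1/CL.
1/Ccw = 1/34.0 − 1/46 = 0.007673.
Ccw = 130.33 mL/cmH2O.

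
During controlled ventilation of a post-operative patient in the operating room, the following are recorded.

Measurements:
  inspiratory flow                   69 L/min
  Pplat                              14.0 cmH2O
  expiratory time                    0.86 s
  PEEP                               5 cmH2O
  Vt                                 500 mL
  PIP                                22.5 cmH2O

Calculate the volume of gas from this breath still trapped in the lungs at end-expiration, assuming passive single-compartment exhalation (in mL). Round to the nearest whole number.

Flow: 69 L/min ÷ 60 = 1.15 L/s.
R = (PIP − Pplat)/V̇ = (22.5 − 14.0) / 1.15 = 8.5/1.15 = 7.391 cmH2O·s/L.
C = Vt/(Pplat − PEEP) = 500.0 / (14.0 − 5) = 500.0/9.0 = 55.556 mL/cmH2O.
τ = R × C = 7.391 × 0.05556 L/cmH2O = 0.4106 s.
Fraction remaining = e^(−Te/τ) = e^(−0.86/0.4106) = 0.1231.
Trapped volume = 500.0 × 0.1231 = 61.55 mL.

62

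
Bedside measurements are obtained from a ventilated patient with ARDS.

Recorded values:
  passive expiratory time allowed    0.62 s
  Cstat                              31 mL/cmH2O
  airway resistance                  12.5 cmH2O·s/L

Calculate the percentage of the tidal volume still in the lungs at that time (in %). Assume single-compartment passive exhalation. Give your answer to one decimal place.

τ = R × C = 12.5 × 31 mL/cmH2O = 12.5 × 0.031 L/cmH2O = 0.3875 s.
Passive exhalation: V(t)/V₀ = e^(−t/τ) = e^(−0.62/0.3875) = 0.2019.
Fraction remaining = 0.2019 → 20.19%.

20.2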